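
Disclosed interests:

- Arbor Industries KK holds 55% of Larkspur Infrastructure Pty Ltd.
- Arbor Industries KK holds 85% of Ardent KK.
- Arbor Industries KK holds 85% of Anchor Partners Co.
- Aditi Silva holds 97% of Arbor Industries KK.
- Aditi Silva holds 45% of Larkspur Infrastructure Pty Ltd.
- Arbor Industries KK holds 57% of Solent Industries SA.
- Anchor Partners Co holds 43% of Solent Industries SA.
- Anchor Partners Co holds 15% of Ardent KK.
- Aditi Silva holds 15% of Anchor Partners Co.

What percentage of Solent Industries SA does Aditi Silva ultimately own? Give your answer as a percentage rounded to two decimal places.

97.19%

Aditi reaches Solent along 3 paths.
Via Arbor: 97% × 57% = 55.29%.
Via Anchor: 15% × 43% = 6.45%.
Via Arbor → Anchor: 97% × 85% × 43% = 35.4535%.
Total: 55.29% + 6.45% + 35.4535% = 97.1935%.
Rounded: 97.19%.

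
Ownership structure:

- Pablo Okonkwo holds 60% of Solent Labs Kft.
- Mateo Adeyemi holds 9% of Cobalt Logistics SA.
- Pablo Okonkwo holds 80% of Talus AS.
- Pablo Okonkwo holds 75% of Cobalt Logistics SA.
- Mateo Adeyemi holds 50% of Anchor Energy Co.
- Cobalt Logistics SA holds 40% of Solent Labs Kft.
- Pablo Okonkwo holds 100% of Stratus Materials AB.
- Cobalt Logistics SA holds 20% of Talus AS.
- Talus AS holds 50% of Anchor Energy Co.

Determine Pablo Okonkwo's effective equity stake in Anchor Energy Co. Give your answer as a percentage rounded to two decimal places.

47.50%

Pablo reaches Anchor along 2 paths.
Via Cobalt → Talus: 75% × 20% × 50% = 7.5%.
Via Talus: 80% × 50% = 40%.
Total: 7.5% + 40% = 47.5%.
Rounded: 47.50%.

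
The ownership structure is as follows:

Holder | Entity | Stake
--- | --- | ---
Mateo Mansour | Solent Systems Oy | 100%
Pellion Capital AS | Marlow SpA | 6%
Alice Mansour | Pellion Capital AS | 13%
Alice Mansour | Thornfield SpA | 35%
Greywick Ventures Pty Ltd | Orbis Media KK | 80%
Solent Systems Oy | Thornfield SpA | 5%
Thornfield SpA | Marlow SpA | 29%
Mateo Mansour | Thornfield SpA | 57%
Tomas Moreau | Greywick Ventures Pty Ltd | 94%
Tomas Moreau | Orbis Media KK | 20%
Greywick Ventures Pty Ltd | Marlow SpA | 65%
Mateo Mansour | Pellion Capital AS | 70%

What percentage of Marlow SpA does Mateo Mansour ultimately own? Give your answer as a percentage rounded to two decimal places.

Mateo reaches Marlow along 3 paths.
Via Thornfield: 57% × 29% = 16.53%.
Via Solent → Thornfield: 100% × 5% × 29% = 1.45%.
Via Pellion: 70% × 6% = 4.2%.
Total: 16.53% + 1.45% + 4.2% = 22.18%.

22.18%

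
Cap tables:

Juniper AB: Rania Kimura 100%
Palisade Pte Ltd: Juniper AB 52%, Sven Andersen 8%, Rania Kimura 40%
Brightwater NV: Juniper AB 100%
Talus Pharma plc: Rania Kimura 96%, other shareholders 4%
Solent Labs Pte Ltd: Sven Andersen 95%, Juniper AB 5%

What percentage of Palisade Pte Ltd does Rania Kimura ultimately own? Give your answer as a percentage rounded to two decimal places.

92.00%

Rania reaches Palisade along 2 paths.
Via Juniper: 100% × 52% = 52%.
Direct stake: 40% = 40%.
Total: 52% + 40% = 92%.
Rounded: 92.00%.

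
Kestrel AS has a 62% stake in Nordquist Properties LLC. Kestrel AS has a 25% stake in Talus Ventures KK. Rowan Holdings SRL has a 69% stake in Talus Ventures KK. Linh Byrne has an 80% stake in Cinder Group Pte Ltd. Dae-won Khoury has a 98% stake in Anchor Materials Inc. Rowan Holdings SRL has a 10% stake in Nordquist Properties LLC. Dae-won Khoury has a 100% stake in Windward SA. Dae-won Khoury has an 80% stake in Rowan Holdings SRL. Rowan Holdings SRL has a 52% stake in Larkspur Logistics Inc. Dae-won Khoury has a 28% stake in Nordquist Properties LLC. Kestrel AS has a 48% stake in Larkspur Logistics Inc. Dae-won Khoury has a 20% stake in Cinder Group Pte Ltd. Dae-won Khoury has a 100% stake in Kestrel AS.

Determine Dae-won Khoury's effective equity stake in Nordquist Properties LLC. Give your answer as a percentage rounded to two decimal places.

98.00%

Dae-won reaches Nordquist along 3 paths.
Direct stake: 28% = 28%.
Via Kestrel: 100% × 62% = 62%.
Via Rowan: 80% × 10% = 8%.
Total: 28% + 62% + 8% = 98%.
Rounded: 98.00%.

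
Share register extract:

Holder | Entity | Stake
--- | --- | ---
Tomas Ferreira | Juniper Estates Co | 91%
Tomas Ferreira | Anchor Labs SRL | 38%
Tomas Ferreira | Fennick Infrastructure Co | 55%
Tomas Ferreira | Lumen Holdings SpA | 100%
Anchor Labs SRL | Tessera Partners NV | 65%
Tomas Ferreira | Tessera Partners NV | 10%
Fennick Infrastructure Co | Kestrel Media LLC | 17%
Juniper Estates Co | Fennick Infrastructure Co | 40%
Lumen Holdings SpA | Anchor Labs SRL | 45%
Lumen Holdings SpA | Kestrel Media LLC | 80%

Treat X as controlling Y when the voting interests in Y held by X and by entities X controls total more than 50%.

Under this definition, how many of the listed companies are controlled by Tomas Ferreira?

6

Tomas holds 100% of Lumen, so Tomas controls Lumen.
Tomas holds 91% of Juniper, so Tomas controls Juniper.
Lumen and Tomas together hold 45% + 38% = 83% of Anchor, so Tomas controls Anchor.
Tomas and Juniper together hold 55% + 40% = 95% of Fennick, so Tomas controls Fennick.
Anchor and Tomas together hold 65% + 10% = 75% of Tessera, so Tomas controls Tessera.
Lumen and Fennick together hold 80% + 17% = 97% of Kestrel, so Tomas controls Kestrel.
Tomas controls 6 companies.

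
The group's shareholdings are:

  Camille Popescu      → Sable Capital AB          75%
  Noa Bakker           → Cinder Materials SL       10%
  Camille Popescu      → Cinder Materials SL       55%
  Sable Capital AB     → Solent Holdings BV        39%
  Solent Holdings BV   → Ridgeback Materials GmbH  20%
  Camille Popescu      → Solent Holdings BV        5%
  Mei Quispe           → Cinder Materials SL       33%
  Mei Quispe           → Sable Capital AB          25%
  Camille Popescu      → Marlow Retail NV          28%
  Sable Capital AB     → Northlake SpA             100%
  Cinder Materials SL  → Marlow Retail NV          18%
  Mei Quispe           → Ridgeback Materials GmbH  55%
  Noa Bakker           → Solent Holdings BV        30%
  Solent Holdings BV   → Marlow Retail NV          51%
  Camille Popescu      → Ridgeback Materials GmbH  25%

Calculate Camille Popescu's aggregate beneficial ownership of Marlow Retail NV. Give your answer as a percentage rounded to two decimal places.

55.37%

Camille reaches Marlow along 4 paths.
Via Solent: 5% × 51% = 2.55%.
Via Sable → Solent: 75% × 39% × 51% = 14.9175%.
Direct stake: 28% = 28%.
Via Cinder: 55% × 18% = 9.9%.
Total: 2.55% + 14.9175% + 28% + 9.9% = 55.3675%.
Rounded: 55.37%.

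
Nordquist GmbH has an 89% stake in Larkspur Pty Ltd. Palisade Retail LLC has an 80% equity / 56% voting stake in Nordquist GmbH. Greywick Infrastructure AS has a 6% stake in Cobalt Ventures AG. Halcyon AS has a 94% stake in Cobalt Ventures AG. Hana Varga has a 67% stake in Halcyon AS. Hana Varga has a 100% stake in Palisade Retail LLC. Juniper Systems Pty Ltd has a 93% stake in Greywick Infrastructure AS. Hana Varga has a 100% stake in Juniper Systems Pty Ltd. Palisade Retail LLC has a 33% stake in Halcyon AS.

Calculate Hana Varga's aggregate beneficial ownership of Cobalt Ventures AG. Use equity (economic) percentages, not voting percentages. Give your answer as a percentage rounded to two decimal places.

99.58%

Hana reaches Cobalt along 3 paths.
Via Palisade → Halcyon: 100% × 33% × 94% = 31.02%.
Via Halcyon: 67% × 94% = 62.98%.
Via Juniper → Greywick: 100% × 93% × 6% = 5.58%.
Total: 31.02% + 62.98% + 5.58% = 99.58%.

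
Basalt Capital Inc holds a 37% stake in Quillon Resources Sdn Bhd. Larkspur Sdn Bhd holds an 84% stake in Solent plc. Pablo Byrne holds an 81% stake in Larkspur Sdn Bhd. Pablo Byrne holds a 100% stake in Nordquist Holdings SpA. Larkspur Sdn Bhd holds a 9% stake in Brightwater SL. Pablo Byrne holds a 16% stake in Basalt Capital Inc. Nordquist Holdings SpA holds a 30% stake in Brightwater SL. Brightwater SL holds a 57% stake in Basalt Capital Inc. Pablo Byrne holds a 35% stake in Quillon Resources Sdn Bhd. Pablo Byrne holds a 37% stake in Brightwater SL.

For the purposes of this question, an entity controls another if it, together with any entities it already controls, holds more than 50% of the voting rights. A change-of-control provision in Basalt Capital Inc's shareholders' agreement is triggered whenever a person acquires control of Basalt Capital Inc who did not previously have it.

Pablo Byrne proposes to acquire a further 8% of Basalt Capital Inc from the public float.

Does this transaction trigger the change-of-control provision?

The purchase changes only Pablo's holdings, so Pablo is the only person who could newly come to control Basalt.
Pablo holds 81% of Larkspur, so Pablo controls Larkspur.
Pablo holds 100% of Nordquist, so Pablo controls Nordquist.
Nordquist and Pablo and Larkspur together hold 30% + 37% + 9% = 76% of Brightwater, so Pablo controls Brightwater.
Pablo and Brightwater together hold 16% + 57% = 73% of Basalt, so Pablo controls Basalt.
So Pablo already controls Basalt before the transaction.
After the purchase, Pablo's direct stake in Basalt rises to 16% + 8% = 24%.
Pablo controlled Basalt already, so this is not a new person acquiring control; every other person's position is unchanged or reduced.
No new person acquires control, so the clause is not triggered.

No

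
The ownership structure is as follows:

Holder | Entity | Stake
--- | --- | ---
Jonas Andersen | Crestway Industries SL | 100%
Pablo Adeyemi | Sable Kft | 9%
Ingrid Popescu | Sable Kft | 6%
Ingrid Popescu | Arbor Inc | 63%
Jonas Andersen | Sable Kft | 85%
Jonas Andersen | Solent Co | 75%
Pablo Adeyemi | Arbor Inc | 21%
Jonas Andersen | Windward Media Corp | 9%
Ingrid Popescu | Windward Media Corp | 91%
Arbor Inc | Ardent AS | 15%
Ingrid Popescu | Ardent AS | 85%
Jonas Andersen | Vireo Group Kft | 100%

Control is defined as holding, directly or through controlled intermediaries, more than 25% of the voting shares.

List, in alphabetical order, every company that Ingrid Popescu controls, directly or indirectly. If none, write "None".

Arbor Inc, Ardent AS, Windward Media Corp

Ingrid holds 63% of Arbor, so Ingrid controls Arbor.
Ingrid holds 91% of Windward, so Ingrid controls Windward.
Ingrid and Arbor together hold 85% + 15% = 100% of Ardent, so Ingrid controls Ardent.
No other company's threshold is met.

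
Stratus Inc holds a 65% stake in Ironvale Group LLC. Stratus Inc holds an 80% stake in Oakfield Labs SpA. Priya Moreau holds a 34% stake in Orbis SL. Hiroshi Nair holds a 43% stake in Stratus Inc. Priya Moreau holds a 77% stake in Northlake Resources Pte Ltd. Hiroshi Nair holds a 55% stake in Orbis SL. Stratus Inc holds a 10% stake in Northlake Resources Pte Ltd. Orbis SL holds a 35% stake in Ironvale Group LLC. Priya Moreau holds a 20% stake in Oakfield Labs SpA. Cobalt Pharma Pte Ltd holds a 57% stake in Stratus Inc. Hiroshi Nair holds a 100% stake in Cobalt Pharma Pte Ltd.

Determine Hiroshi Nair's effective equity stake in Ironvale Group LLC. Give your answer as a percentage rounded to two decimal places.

84.25%

Hiroshi reaches Ironvale along 3 paths.
Via Orbis: 55% × 35% = 19.25%.
Via Stratus: 43% × 65% = 27.95%.
Via Cobalt → Stratus: 100% × 57% × 65% = 37.05%.
Total: 19.25% + 27.95% + 37.05% = 84.25%.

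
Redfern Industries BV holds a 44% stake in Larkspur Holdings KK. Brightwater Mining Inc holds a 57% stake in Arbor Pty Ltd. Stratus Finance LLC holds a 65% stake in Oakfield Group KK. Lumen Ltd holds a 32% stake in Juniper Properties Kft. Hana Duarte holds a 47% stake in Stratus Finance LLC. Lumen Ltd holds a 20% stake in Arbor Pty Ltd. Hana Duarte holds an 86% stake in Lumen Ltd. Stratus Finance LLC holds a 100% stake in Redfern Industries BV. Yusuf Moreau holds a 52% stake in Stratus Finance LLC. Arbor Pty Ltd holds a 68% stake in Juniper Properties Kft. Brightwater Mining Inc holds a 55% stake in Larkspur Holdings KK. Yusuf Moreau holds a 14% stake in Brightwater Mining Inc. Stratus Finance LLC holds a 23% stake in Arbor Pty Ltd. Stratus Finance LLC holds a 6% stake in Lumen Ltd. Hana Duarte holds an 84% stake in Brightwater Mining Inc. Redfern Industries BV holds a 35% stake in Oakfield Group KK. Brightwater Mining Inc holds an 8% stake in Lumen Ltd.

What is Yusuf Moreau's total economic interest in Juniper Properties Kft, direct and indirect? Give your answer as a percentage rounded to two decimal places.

Yusuf reaches Juniper along 6 paths.
Via Stratus → Lumen: 52% × 6% × 32% = 0.9984%.
Via Brightwater → Lumen: 14% × 8% × 32% = 0.3584%.
Via Stratus → Arbor: 52% × 23% × 68% = 8.1328%.
Via Stratus → Lumen → Arbor: 52% × 6% × 20% × 68% = 0.42432%.
Via Brightwater → Lumen → Arbor: 14% × 8% × 20% × 68% = 0.15232%.
Via Brightwater → Arbor: 14% × 57% × 68% = 5.4264%.
Total: 0.9984% + 0.3584% + 8.1328% + 0.42432% + 0.15232% + 5.4264% = 15.49264%.
Rounded: 15.49%.

15.49%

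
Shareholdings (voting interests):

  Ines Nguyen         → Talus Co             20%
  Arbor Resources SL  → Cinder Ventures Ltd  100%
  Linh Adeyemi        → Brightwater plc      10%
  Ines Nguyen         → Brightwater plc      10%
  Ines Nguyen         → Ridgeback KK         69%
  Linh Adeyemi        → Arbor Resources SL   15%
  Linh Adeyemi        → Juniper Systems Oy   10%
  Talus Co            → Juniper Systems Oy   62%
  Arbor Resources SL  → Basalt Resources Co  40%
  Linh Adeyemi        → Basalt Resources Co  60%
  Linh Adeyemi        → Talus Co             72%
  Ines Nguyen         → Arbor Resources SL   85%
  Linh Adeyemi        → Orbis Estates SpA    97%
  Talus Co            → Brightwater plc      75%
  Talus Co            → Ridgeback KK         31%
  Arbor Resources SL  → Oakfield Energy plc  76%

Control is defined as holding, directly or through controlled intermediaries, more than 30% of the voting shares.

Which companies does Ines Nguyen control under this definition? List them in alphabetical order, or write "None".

Arbor Resources SL, Basalt Resources Co, Cinder Ventures Ltd, Oakfield Energy plc, Ridgeback KK

Ines holds 85% of Arbor, so Ines controls Arbor.
Arbor holds 100% of Cinder, so Ines controls Cinder.
Ines holds 69% of Ridgeback, so Ines controls Ridgeback.
Arbor holds 40% of Basalt, so Ines controls Basalt.
Arbor holds 76% of Oakfield, so Ines controls Oakfield.
No other company's threshold is met.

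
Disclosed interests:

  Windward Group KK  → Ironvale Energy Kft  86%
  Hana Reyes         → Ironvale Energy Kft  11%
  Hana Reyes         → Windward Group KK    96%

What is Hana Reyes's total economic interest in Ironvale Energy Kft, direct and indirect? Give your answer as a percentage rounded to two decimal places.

93.56%

Hana reaches Ironvale along 2 paths.
Via Windward: 96% × 86% = 82.56%.
Direct stake: 11% = 11%.
Total: 82.56% + 11% = 93.56%.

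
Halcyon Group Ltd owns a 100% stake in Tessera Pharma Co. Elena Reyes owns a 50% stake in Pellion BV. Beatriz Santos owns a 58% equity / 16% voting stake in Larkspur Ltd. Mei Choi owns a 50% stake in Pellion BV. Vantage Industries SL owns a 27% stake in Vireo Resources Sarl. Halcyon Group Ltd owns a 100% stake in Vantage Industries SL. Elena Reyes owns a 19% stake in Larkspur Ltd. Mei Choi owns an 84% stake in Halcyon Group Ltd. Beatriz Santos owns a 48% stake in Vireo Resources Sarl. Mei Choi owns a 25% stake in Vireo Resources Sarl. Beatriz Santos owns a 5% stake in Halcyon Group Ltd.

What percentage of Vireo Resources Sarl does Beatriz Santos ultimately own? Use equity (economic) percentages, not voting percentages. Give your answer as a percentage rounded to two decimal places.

49.35%

Beatriz reaches Vireo along 2 paths.
Direct stake: 48% = 48%.
Via Halcyon → Vantage: 5% × 100% × 27% = 1.35%.
Total: 48% + 1.35% = 49.35%.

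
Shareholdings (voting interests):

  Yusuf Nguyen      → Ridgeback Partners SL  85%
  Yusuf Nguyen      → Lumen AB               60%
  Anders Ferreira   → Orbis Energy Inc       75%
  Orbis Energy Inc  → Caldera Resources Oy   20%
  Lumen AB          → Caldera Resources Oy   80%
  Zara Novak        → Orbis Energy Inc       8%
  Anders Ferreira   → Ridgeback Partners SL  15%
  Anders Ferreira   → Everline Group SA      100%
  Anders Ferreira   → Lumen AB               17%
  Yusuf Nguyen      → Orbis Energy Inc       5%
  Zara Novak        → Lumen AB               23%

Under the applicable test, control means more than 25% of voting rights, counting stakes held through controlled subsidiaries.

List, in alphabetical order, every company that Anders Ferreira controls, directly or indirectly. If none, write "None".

Everline Group SA, Orbis Energy Inc

Anders holds 100% of Everline, so Anders controls Everline.
Anders holds 75% of Orbis, so Anders controls Orbis.
No other company's threshold is met.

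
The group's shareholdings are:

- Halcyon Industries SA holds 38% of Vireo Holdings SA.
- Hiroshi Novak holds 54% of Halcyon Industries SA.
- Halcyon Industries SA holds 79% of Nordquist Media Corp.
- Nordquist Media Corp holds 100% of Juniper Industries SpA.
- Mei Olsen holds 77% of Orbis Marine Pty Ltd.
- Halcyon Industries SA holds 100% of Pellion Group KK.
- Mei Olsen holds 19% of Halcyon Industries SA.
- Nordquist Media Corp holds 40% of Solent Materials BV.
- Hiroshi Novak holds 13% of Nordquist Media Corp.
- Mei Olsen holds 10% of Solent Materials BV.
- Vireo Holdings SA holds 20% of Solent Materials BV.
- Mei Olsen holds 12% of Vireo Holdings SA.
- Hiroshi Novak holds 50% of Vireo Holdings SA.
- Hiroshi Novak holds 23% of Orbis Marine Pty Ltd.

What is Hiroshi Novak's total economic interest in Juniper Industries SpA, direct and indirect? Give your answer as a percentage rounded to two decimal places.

55.66%

Hiroshi reaches Juniper along 2 paths.
Via Nordquist: 13% × 100% = 13%.
Via Halcyon → Nordquist: 54% × 79% × 100% = 42.66%.
Total: 13% + 42.66% = 55.66%.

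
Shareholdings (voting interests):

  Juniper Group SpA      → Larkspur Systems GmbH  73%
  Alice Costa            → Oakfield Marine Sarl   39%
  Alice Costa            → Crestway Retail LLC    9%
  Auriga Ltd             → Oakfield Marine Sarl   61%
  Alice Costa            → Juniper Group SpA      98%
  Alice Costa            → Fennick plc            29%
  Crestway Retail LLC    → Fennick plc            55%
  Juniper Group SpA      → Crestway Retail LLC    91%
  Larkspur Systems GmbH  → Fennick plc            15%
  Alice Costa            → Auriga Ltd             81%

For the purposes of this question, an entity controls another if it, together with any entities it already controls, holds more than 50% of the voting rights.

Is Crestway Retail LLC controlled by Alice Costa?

Alice holds 98% of Juniper, so Alice controls Juniper.
Alice and Juniper together hold 9% + 91% = 100% of Crestway, so Alice controls Crestway.

Yes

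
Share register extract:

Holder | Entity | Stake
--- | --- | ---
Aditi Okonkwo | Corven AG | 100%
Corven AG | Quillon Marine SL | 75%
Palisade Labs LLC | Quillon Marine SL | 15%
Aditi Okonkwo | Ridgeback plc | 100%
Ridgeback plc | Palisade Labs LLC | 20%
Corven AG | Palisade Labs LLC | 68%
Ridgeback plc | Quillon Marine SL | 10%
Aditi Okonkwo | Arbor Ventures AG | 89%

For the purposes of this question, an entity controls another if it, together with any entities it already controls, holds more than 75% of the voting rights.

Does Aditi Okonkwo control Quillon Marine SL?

Aditi holds 100% of Ridgeback, so Aditi controls Ridgeback.
Aditi holds 100% of Corven, so Aditi controls Corven.
Ridgeback and Corven together hold 20% + 68% = 88% of Palisade, so Aditi controls Palisade.
Palisade and Corven and Ridgeback together hold 15% + 75% + 10% = 100% of Quillon, so Aditi controls Quillon.

Yes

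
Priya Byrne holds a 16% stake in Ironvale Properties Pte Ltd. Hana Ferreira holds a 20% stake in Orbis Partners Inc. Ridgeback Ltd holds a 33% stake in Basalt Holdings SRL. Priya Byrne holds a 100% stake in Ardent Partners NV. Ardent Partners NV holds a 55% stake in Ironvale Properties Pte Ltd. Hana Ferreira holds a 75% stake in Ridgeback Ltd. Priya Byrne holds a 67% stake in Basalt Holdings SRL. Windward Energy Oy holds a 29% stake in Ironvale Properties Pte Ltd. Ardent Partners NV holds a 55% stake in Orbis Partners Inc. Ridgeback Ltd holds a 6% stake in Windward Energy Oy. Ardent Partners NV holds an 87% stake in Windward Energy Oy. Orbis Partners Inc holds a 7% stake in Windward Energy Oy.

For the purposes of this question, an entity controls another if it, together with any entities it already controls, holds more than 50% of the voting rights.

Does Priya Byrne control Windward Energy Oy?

Yes

Priya holds 100% of Ardent, so Priya controls Ardent.
Ardent holds 55% of Orbis, so Priya controls Orbis.
Orbis and Ardent together hold 7% + 87% = 94% of Windward, so Priya controls Windward.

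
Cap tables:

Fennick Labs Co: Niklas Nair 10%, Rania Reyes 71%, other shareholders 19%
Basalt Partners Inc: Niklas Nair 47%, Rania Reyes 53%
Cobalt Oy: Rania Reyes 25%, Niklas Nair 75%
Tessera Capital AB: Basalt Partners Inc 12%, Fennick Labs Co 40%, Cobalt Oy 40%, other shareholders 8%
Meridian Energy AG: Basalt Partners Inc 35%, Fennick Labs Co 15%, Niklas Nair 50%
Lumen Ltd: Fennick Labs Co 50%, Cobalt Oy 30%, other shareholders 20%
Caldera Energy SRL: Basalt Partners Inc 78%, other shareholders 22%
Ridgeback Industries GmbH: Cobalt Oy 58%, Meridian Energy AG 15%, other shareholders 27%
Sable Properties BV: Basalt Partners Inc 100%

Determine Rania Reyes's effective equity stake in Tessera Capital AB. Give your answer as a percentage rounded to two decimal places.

44.76%

Rania reaches Tessera along 3 paths.
Via Basalt: 53% × 12% = 6.36%.
Via Fennick: 71% × 40% = 28.4%.
Via Cobalt: 25% × 40% = 10%.
Total: 6.36% + 28.4% + 10% = 44.76%.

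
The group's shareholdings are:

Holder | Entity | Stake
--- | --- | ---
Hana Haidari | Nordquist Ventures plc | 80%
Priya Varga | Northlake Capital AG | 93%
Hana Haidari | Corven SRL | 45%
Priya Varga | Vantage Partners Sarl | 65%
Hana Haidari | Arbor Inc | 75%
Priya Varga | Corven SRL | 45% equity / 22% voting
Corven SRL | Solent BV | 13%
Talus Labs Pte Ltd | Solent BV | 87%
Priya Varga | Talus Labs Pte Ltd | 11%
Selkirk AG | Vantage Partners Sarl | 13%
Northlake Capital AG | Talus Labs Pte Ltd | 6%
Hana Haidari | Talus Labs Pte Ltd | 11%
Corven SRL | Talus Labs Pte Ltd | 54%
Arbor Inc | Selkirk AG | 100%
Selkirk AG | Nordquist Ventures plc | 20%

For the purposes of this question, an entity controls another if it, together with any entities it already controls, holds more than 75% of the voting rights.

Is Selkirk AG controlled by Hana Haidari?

No

Hana holds 80% of Nordquist, so Hana controls Nordquist.
Neither Hana nor any entity Hana controls holds any voting interest in Selkirk.
So Hana does not control Selkirk.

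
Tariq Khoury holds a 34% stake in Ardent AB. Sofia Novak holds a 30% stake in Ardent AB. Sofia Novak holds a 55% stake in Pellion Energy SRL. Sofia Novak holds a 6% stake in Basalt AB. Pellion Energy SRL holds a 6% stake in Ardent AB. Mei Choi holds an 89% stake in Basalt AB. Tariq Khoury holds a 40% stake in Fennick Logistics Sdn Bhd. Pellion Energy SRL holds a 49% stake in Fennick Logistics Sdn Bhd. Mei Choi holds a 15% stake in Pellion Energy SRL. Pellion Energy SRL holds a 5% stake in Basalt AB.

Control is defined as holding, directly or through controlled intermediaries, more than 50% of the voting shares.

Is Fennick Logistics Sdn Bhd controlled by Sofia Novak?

Sofia holds 55% of Pellion, so Sofia controls Pellion.
In Fennick, Sofia's side holds only 49%, not > 50%.
So Sofia does not control Fennick.

No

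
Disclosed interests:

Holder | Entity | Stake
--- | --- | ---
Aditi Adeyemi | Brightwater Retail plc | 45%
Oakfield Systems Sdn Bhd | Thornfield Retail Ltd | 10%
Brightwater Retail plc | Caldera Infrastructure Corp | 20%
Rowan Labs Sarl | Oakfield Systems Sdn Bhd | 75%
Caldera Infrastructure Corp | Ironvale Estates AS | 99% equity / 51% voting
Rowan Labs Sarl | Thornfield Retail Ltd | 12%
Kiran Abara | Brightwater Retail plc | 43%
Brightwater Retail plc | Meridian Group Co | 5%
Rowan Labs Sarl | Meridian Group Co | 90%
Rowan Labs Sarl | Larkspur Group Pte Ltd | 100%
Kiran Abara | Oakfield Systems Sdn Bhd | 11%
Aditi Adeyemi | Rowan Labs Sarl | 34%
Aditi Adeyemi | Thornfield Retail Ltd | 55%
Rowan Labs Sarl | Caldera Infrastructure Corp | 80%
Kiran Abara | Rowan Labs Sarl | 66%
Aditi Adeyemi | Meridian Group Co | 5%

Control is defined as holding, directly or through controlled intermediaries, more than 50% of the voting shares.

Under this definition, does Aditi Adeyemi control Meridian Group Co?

Aditi holds 55% of Thornfield, so Aditi controls Thornfield.
In Meridian, Aditi's side holds only 5%, not > 50%.
So Aditi does not control Meridian.

No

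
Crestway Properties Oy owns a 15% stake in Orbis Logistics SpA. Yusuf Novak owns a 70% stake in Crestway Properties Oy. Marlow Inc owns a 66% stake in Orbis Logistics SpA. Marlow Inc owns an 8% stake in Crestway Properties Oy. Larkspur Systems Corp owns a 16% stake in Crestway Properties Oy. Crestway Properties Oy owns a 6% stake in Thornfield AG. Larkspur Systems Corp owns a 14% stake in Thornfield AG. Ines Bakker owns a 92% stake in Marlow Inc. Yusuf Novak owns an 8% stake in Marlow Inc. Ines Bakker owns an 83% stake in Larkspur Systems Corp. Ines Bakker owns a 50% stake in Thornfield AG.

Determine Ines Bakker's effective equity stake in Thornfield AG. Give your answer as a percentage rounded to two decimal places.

Ines reaches Thornfield along 4 paths.
Direct stake: 50% = 50%.
Via Marlow → Crestway: 92% × 8% × 6% = 0.4416%.
Via Larkspur → Crestway: 83% × 16% × 6% = 0.7968%.
Via Larkspur: 83% × 14% = 11.62%.
Total: 50% + 0.4416% + 0.7968% + 11.62% = 62.8584%.
Rounded: 62.86%.

62.86%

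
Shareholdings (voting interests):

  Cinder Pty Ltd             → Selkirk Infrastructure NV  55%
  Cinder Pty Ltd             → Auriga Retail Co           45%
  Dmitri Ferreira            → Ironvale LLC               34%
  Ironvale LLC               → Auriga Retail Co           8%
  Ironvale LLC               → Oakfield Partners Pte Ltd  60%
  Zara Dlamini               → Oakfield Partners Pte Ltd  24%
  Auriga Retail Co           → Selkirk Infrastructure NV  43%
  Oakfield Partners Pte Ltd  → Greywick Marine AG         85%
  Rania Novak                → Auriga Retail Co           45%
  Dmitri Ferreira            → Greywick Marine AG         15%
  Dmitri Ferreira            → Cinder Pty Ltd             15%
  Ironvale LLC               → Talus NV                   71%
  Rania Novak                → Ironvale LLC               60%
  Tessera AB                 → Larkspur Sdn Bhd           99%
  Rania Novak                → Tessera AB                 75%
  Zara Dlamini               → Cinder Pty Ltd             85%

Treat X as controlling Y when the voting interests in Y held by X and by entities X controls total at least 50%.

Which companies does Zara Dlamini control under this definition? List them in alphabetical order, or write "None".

Cinder Pty Ltd, Selkirk Infrastructure NV

Zara holds 85% of Cinder, so Zara controls Cinder.
Cinder holds 55% of Selkirk, so Zara controls Selkirk.
No other company's threshold is met.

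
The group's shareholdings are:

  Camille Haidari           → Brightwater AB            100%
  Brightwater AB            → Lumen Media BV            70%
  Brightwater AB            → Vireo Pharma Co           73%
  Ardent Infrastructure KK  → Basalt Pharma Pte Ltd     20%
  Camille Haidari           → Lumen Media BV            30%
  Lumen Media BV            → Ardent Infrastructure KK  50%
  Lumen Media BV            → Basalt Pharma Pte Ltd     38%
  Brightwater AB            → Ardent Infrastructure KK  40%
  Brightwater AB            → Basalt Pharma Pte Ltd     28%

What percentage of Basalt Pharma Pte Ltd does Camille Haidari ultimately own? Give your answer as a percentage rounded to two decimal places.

84.00%

Camille reaches Basalt along 6 paths.
Via Lumen: 30% × 38% = 11.4%.
Via Brightwater → Lumen: 100% × 70% × 38% = 26.6%.
Via Lumen → Ardent: 30% × 50% × 20% = 3%.
Via Brightwater → Lumen → Ardent: 100% × 70% × 50% × 20% = 7%.
Via Brightwater → Ardent: 100% × 40% × 20% = 8%.
Via Brightwater: 100% × 28% = 28%.
Total: 11.4% + 26.6% + 3% + 7% + 8% + 28% = 84%.
Rounded: 84.00%.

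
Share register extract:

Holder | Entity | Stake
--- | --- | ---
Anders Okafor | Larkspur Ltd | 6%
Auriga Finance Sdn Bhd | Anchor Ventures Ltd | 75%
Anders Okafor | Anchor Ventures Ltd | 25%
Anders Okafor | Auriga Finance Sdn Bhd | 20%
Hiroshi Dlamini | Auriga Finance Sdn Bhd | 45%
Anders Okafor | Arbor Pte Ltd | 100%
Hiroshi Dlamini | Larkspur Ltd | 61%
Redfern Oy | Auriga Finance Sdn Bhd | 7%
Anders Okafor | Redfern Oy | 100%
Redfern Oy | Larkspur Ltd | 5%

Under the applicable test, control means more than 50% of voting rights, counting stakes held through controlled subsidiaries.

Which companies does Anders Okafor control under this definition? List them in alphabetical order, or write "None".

Arbor Pte Ltd, Redfern Oy

Anders holds 100% of Redfern, so Anders controls Redfern.
Anders holds 100% of Arbor, so Anders controls Arbor.
No other company's threshold is met.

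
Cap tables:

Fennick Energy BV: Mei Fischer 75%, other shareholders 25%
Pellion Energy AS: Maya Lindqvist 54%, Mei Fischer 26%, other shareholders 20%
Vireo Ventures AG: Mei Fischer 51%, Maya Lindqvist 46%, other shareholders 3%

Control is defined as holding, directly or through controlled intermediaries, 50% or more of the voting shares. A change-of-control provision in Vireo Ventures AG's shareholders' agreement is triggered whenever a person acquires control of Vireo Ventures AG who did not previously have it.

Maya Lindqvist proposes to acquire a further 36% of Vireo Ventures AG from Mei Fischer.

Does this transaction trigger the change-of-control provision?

Yes

The purchase adds only to Maya's holdings (Mei's stake shrinks), so Maya is the only person who could newly come to control Vireo.
Maya holds 54% of Pellion, so Maya controls Pellion.
In Vireo, Maya's side holds only 46%, not ≥ 50%.
So before the transaction, Maya does not control Vireo.
After the purchase, Maya's direct stake in Vireo rises to 46% + 36% = 82%, and Mei's stake falls to 15%.
Maya holds 82% of Vireo, so Maya controls Vireo.
Maya did not control Vireo before and does after, so the clause is triggered.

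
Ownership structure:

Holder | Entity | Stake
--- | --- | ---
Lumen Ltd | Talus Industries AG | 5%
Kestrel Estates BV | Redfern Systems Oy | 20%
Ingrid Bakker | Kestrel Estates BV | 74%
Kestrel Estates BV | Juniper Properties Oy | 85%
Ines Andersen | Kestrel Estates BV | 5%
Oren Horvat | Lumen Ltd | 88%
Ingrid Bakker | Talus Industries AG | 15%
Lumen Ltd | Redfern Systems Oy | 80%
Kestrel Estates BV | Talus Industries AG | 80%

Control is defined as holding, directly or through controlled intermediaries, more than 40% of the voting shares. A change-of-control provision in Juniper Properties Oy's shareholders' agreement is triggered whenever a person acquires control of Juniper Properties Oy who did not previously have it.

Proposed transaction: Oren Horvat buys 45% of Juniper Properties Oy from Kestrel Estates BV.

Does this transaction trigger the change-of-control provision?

Yes

The purchase adds only to Oren's holdings (Kestrel's stake shrinks), so Oren is the only person who could newly come to control Juniper.
Oren holds 88% of Lumen, so Oren controls Lumen.
Lumen holds 80% of Redfern, so Oren controls Redfern.
Neither Oren nor any entity Oren controls holds any voting interest in Juniper.
So before the transaction, Oren does not control Juniper.
After the purchase, Oren holds 45% of Juniper directly, and Kestrel's stake falls to 40%.
Oren holds 45% of Juniper, so Oren controls Juniper.
Oren did not control Juniper before and does after, so the clause is triggered.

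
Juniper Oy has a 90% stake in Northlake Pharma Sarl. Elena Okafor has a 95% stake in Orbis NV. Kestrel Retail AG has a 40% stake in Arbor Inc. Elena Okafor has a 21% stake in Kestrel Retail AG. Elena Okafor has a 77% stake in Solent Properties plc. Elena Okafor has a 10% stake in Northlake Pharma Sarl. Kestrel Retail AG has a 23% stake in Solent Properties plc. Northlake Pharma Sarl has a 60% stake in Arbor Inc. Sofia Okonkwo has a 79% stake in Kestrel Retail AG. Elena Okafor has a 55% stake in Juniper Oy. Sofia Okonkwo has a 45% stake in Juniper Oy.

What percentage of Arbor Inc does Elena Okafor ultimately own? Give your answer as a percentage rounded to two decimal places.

Elena reaches Arbor along 3 paths.
Via Kestrel: 21% × 40% = 8.4%.
Via Northlake: 10% × 60% = 6%.
Via Juniper → Northlake: 55% × 90% × 60% = 29.7%.
Total: 8.4% + 6% + 29.7% = 44.1%.
Rounded: 44.10%.

44.10%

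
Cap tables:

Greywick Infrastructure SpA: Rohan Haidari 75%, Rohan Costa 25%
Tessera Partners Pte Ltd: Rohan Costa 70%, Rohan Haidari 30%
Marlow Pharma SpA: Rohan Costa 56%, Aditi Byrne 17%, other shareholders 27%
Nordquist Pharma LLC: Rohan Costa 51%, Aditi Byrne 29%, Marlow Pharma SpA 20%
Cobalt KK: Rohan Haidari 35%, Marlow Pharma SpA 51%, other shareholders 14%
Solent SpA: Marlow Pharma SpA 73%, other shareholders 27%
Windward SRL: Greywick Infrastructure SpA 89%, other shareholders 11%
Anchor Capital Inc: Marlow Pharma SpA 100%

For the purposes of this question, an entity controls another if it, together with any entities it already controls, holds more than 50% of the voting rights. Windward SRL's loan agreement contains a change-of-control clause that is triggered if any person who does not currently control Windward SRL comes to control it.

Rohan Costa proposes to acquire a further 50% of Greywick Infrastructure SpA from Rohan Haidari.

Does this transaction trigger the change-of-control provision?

The purchase adds only to Rohan Costa's holdings (Rohan Haidari's stake shrinks), so Rohan Costa is the only person who could newly come to control Windward.
Rohan Costa holds 70% of Tessera, so Rohan Costa controls Tessera.
Rohan Costa holds 56% of Marlow, so Rohan Costa controls Marlow.
Rohan Costa and Marlow together hold 51% + 20% = 71% of Nordquist, so Rohan Costa controls Nordquist.
Marlow holds 51% of Cobalt, so Rohan Costa controls Cobalt.
Marlow holds 73% of Solent, so Rohan Costa controls Solent.
Marlow holds 100% of Anchor, so Rohan Costa controls Anchor.
Neither Rohan Costa nor any entity Rohan Costa controls holds any voting interest in Windward.
So before the transaction, Rohan Costa does not control Windward.
After the purchase, Rohan Costa's direct stake in Greywick rises to 25% + 50% = 75%, and Rohan Haidari's stake falls to 25%.
Rohan Costa holds 75% of Greywick, so Rohan Costa controls Greywick.
Greywick holds 89% of Windward, so Rohan Costa controls Windward.
Rohan Costa did not control Windward before and does after, so the clause is triggered.

Yes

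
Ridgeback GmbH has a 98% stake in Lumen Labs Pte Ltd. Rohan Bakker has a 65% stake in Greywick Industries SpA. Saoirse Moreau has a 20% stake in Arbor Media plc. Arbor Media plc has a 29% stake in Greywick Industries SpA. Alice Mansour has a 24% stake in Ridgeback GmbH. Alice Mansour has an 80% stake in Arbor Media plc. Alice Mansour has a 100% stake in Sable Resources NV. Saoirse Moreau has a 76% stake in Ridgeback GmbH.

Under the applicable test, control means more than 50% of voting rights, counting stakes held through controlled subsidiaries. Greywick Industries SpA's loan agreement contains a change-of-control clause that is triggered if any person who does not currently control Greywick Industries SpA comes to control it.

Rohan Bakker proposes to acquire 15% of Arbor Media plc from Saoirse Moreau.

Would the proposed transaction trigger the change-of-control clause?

The purchase adds only to Rohan's holdings (Saoirse's stake shrinks), so Rohan is the only person who could newly come to control Greywick.
Rohan holds 65% of Greywick, so Rohan controls Greywick.
So Rohan already controls Greywick before the transaction.
After the purchase, Rohan holds 15% of Arbor directly, and Saoirse's stake falls to 5%.
Rohan controlled Greywick already, so this is not a new person acquiring control; every other person's position is unchanged or reduced.
No new person acquires control, so the clause is not triggered.

No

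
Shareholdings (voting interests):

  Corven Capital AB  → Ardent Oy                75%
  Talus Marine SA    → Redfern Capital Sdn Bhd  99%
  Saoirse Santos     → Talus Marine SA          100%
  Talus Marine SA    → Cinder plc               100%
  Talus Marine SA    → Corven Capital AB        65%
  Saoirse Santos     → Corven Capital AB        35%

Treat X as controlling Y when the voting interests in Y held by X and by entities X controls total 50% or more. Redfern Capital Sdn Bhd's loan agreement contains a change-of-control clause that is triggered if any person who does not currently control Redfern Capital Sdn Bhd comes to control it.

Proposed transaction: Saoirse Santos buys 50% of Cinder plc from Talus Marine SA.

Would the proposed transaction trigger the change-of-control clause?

No

The purchase adds only to Saoirse's holdings (Talus's stake shrinks), so Saoirse is the only person who could newly come to control Redfern.
Saoirse holds 100% of Talus, so Saoirse controls Talus.
Talus holds 99% of Redfern, so Saoirse controls Redfern.
So Saoirse already controls Redfern before the transaction.
After the purchase, Saoirse holds 50% of Cinder directly, and Talus's stake falls to 50%.
Saoirse controlled Redfern already, so this is not a new person acquiring control; every other person's position is unchanged or reduced.
No new person acquires control, so the clause is not triggered.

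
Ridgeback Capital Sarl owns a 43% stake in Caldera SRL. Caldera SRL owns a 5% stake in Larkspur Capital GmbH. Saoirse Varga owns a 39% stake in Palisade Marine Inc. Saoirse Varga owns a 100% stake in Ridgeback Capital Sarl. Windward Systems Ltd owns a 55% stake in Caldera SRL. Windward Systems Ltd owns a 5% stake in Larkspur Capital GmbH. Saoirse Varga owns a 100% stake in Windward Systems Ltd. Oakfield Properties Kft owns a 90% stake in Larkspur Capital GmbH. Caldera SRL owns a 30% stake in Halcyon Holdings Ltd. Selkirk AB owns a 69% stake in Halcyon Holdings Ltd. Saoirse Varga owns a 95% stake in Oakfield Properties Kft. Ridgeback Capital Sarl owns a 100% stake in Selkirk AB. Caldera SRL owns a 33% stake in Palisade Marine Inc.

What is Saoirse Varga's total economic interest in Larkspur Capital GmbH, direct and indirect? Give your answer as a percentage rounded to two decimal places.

95.40%

Saoirse reaches Larkspur along 4 paths.
Via Windward: 100% × 5% = 5%.
Via Oakfield: 95% × 90% = 85.5%.
Via Ridgeback → Caldera: 100% × 43% × 5% = 2.15%.
Via Windward → Caldera: 100% × 55% × 5% = 2.75%.
Total: 5% + 85.5% + 2.15% + 2.75% = 95.4%.
Rounded: 95.40%.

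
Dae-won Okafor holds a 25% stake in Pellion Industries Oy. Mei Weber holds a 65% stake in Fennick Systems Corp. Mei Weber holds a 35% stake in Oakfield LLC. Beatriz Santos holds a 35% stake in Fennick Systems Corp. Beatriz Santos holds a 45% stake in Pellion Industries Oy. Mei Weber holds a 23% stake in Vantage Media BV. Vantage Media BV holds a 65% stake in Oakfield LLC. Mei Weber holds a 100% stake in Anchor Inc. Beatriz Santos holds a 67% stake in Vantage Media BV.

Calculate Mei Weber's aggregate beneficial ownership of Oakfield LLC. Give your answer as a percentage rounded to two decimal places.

Mei reaches Oakfield along 2 paths.
Via Vantage: 23% × 65% = 14.95%.
Direct stake: 35% = 35%.
Total: 14.95% + 35% = 49.95%.

49.95%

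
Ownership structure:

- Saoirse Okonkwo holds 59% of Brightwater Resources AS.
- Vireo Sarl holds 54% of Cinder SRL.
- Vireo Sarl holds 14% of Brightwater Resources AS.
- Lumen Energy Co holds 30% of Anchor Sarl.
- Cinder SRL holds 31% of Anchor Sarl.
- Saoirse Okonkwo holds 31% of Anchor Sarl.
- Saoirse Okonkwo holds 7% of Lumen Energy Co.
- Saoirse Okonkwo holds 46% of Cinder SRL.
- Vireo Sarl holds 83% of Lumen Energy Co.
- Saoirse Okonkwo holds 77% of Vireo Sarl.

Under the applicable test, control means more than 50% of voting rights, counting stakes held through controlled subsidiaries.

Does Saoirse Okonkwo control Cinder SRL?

Yes

Saoirse holds 77% of Vireo, so Saoirse controls Vireo.
Saoirse and Vireo together hold 46% + 54% = 100% of Cinder, so Saoirse controls Cinder.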